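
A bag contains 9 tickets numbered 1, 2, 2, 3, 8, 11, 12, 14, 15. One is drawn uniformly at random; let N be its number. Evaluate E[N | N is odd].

15/2

P(N is odd) = 4/9.
Σ over the event: 1·1/9 + 3·1/9 + 11·1/9 + 15·1/9 = 10/3.
E[N | N is odd] = (10/3) / (4/9) = 15/2.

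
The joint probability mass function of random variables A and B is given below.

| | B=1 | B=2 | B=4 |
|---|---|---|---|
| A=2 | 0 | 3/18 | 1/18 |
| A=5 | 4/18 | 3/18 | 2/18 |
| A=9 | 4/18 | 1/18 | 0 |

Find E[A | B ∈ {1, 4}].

68/11

P(B ∈ {1, 4}) = 11/18.
Summing A·P(A=x,B=y) over the conditioning event gives 34/9.
E[A | B ∈ {1, 4}] = (34/9) / (11/18) = 68/11.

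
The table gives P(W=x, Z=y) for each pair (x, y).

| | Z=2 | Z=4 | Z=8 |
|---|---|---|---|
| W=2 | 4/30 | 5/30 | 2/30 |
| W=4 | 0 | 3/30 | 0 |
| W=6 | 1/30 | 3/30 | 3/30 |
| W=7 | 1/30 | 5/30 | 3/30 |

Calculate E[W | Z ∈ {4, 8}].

59/12

P(Z ∈ {4, 8}) = 4/5.
Summing W·P(W=x,Z=y) over the conditioning event gives 59/15.
E[W | Z ∈ {4, 8}] = (59/15) / (4/5) = 59/12.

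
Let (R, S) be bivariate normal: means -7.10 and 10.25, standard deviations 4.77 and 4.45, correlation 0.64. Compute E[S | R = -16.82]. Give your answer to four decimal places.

4.4465

The regression of S on R has slope ρ·σ_S/σ_R and passes through (μ_R, μ_S).
E[S | R=-16.82] = 10.25 + (0.64)·(4.45/4.77)·(-16.82 − (-7.10)) = 10.25 + (0.597065)·(-9.72) = 4.4465.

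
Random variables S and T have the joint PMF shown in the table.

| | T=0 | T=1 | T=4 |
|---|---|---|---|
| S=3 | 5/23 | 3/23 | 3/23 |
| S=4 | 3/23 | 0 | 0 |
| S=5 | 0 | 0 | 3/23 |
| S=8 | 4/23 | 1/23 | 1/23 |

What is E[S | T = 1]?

P(T = 1) = 4/23.
Σ S·P over the event = 3·(3/23) + 8·(1/23) = 17/23.
E[S | T = 1] = (17/23) / (4/23) = 17/4.

17/4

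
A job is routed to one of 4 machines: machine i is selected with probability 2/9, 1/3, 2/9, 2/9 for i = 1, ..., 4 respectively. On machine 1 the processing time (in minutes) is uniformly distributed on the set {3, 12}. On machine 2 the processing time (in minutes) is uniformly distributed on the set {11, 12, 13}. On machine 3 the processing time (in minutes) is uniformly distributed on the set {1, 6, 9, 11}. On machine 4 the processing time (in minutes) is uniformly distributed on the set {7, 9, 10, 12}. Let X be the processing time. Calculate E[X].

E[X | machine 1] = (3+12)/2 = 15/2.
E[X | machine 2] = (11+12+13)/3 = 12.
E[X | machine 3] = (1+6+9+11)/4 = 27/4.
E[X | machine 4] = (7+9+10+12)/4 = 19/2.
By the law of total expectation,
E[X] = (2/9)·(15/2) + (1/3)·(12) + (2/9)·(27/4) + (2/9)·(19/2) = 167/18.

167/18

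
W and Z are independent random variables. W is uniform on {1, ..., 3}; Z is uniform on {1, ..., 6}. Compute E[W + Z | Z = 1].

3

P(Z = 1) = 1/6.
Summing (W+Z)·P(x,y) over outcomes with Z = 1 gives 1/2.
E[W + Z | Z = 1] = (1/2) / (1/6) = 3.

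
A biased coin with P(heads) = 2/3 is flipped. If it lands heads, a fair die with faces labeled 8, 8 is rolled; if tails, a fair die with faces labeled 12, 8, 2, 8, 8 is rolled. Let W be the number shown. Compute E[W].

118/15

E[W | heads] = (8+8)/2 = 8.
E[W | tails] = (12+8+2+8+8)/5 = 38/5.
E[W] = (2/3)·(8) + (1/3)·(38/5) = 118/15.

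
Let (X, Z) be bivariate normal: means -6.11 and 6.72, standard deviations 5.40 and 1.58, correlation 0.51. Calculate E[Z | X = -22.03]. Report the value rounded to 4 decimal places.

The regression of Z on X has slope ρ·σ_Z/σ_X and passes through (μ_X, μ_Z).
E[Z | X=-22.03] = 6.72 + (0.51)·(1.58/5.40)·(-22.03 − (-6.11)) = 6.72 + (0.14922)·(-15.92) = 4.3444.

4.3444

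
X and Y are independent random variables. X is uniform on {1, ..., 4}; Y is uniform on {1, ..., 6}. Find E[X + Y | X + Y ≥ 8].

P(X + Y ≥ 8) = 1/4.
Summing (X+Y)·P(x,y) over outcomes with X + Y ≥ 8 gives 13/6.
E[X + Y | X + Y ≥ 8] = (13/6) / (1/4) = 26/3.

26/3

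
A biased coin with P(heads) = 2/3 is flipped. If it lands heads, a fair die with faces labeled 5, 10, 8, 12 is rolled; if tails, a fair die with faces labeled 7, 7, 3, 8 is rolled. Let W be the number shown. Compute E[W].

95/12

E[W | heads] = (5+10+8+12)/4 = 35/4.
E[W | tails] = (7+7+3+8)/4 = 25/4.
E[W] = (2/3)·(35/4) + (1/3)·(25/4) = 95/12.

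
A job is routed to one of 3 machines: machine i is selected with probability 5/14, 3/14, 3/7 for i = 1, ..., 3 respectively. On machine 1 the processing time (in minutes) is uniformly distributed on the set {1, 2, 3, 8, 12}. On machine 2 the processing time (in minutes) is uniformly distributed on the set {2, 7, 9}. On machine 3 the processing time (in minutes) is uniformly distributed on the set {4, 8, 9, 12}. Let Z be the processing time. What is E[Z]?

E[Z | machine 1] = (1+2+3+8+12)/5 = 26/5.
E[Z | machine 2] = (2+7+9)/3 = 6.
E[Z | machine 3] = (4+8+9+12)/4 = 33/4.
E[Z] = (5/14)·(26/5) + (3/14)·(6) + (3/7)·(33/4) = 187/28.

187/28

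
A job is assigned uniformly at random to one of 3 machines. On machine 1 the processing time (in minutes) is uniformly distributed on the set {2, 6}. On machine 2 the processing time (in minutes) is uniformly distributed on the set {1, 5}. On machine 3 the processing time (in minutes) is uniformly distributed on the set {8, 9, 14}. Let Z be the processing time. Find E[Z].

52/9

E[Z | machine 1] = (2+6)/2 = 4.
E[Z | machine 2] = (1+5)/2 = 3.
E[Z | machine 3] = (8+9+14)/3 = 31/3.
By the law of total expectation,
E[Z] = (1/3)·(4) + (1/3)·(3) + (1/3)·(31/3) = 52/9.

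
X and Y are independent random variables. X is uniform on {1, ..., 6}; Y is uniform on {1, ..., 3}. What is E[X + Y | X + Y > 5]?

64/9

Outcomes with X + Y > 5: (3,3), (4,2), (4,3), (5,1), (5,2), (5,3), (6,1), (6,2), (6,3), each with probability 1/18.
E[X + Y | X + Y > 5] = (6 + 6 + 7 + 6 + 7 + 8 + 7 + 8 + 9) / 9 = 64/9.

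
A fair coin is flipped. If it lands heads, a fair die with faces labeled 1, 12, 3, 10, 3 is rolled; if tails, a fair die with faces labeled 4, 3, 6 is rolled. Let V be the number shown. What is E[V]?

E[V | heads] = (1+12+3+10+3)/5 = 29/5.
E[V | tails] = (4+3+6)/3 = 13/3.
By the law of total expectation,
E[V] = (1/2)·(29/5) + (1/2)·(13/3) = 76/15.

76/15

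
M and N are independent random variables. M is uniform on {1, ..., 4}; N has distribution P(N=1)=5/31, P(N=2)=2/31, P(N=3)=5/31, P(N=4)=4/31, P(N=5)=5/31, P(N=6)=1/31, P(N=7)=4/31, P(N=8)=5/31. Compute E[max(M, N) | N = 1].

P(N = 1) = 5/31.
Summing max(M,N)·P(x,y) over outcomes with N = 1 gives 25/62.
E[max(M, N) | N = 1] = (25/62) / (5/31) = 5/2.

5/2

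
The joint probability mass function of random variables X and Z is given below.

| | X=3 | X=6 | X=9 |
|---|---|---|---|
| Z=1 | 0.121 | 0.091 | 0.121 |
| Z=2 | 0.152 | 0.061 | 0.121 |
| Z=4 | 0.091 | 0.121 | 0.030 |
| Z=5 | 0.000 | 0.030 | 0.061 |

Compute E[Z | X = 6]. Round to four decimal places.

2.7954

P(X = 6) = 0.303.
Σ Z·P over the event = 1·(0.091) + 2·(0.061) + 4·(0.121) + 5·(0.030) = 0.847.
E[Z | X = 6] = (0.847) / (0.303) = 2.7954.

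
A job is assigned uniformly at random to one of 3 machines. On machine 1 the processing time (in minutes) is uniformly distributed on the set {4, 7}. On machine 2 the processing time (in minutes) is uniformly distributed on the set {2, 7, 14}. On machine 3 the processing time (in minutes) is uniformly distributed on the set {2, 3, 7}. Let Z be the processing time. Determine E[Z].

E[Z | machine 1] = (4+7)/2 = 11/2.
E[Z | machine 2] = (2+7+14)/3 = 23/3.
E[Z | machine 3] = (2+3+7)/3 = 4.
E[Z] = (1/3)·(11/2) + (1/3)·(23/3) + (1/3)·(4) = 103/18.

103/18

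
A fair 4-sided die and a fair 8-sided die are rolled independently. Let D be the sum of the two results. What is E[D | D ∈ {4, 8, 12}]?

7

P(D ∈ {4, 8, 12}) = 1/4.
Σ over the event: 4·3/32 + 8·1/8 + 12·1/32 = 7/4.
E[D | D ∈ {4, 8, 12}] = (7/4) / (1/4) = 7.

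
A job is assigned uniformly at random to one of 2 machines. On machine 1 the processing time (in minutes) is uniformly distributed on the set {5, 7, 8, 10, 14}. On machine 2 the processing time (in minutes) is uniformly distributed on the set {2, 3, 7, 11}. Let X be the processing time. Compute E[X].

E[X | machine 1] = (5+7+8+10+14)/5 = 44/5.
E[X | machine 2] = (2+3+7+11)/4 = 23/4.
By the law of total expectation,
E[X] = (1/2)·(44/5) + (1/2)·(23/4) = 291/40.

291/40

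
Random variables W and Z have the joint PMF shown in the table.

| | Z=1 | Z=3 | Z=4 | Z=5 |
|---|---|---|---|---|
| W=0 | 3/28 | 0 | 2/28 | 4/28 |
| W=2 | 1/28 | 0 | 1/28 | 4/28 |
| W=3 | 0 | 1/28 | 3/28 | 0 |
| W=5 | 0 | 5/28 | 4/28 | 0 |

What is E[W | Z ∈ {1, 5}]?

5/6

P(Z ∈ {1, 5}) = 3/7.
Σ W·P over the event = 0·(3/28) + 0·(4/28) + 2·(1/28) + 2·(4/28) = 5/14.
E[W | Z ∈ {1, 5}] = (5/14) / (3/7) = 5/6.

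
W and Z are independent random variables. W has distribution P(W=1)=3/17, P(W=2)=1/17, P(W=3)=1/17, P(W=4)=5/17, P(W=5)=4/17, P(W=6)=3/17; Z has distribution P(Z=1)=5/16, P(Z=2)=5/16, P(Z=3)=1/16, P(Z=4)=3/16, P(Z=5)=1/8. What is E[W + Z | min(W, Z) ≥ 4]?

P(min(W, Z) ≥ 4) = 15/68.
Summing (W+Z)·P(x,y) over outcomes with min(W, Z) ≥ 4 gives 277/136.
E[W + Z | min(W, Z) ≥ 4] = (277/136) / (15/68) = 277/30.

277/30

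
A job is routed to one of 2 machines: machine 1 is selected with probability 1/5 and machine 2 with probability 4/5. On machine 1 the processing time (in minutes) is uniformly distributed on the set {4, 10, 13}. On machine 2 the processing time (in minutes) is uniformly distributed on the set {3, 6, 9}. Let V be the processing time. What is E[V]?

E[V | machine 1] = (4+10+13)/3 = 9.
E[V | machine 2] = (3+6+9)/3 = 6.
E[V] = (1/5)·(9) + (4/5)·(6) = 33/5.

33/5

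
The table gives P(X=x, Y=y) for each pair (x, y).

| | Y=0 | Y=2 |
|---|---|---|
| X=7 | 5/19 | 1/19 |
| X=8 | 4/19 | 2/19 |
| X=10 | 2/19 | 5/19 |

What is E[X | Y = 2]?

P(Y = 2) = 8/19.
Summing X·P(X=x,Y=y) over the conditioning event gives 73/19.
E[X | Y = 2] = (73/19) / (8/19) = 73/8.

73/8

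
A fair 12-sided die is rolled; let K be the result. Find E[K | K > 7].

Given K > 7, K is equally likely to be any of {8, 9, 10, 11, 12}.
E[K | K > 7] = (8 + 9 + 10 + 11 + 12) / 5 = 10.

10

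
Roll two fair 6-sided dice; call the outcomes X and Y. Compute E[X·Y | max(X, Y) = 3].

27/5

Outcomes with max(X, Y) = 3: (1,3), (2,3), (3,1), (3,2), (3,3), each with probability 1/36.
E[X·Y | max(X, Y) = 3] = (3 + 6 + 3 + 6 + 9) / 5 = 27/5.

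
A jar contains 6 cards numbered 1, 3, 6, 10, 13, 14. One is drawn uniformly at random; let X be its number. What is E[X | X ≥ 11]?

P(X ≥ 11) = 1/3.
Σ over the event: 13·1/6 + 14·1/6 = 9/2.
E[X | X ≥ 11] = (9/2) / (1/3) = 27/2.

27/2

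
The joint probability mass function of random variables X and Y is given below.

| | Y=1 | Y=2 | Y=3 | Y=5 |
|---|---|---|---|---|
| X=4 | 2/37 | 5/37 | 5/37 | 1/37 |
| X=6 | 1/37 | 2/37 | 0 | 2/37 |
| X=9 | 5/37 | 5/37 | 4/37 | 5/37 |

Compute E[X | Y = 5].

61/8

P(Y = 5) = 8/37.
Σ X·P over the event = 4·(1/37) + 6·(2/37) + 9·(5/37) = 61/37.
E[X | Y = 5] = (61/37) / (8/37) = 61/8.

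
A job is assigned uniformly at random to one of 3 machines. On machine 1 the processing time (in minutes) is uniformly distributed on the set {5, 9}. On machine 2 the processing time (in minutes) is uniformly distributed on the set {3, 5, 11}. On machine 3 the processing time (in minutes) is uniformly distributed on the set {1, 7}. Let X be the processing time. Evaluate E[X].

52/9

E[X | machine 1] = (5+9)/2 = 7.
E[X | machine 2] = (3+5+11)/3 = 19/3.
E[X | machine 3] = (1+7)/2 = 4.
E[X] = (1/3)·(7) + (1/3)·(19/3) + (1/3)·(4) = 52/9.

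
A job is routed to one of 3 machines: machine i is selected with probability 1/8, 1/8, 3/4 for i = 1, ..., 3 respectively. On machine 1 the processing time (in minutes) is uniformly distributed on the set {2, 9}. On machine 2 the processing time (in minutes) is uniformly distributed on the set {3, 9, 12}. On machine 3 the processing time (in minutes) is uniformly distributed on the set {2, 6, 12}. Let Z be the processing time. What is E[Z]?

107/16

E[Z | machine 1] = (2+9)/2 = 11/2.
E[Z | machine 2] = (3+9+12)/3 = 8.
E[Z | machine 3] = (2+6+12)/3 = 20/3.
E[Z] = (1/8)·(11/2) + (1/8)·(8) + (3/4)·(20/3) = 107/16.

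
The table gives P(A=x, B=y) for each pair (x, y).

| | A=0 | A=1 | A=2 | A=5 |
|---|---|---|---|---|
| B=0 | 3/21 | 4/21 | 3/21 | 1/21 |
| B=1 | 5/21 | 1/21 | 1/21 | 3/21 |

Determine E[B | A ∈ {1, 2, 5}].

P(A ∈ {1, 2, 5}) = 13/21.
Σ B·P over the event = 0·(4/21) + 1·(1/21) + 0·(3/21) + 1·(1/21) + 0·(1/21) + 1·(3/21) = 5/21.
E[B | A ∈ {1, 2, 5}] = (5/21) / (13/21) = 5/13.

5/13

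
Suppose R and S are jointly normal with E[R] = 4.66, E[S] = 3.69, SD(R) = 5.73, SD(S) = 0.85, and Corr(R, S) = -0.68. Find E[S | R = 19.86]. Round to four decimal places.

The regression of S on R has slope ρ·σ_S/σ_R and passes through (μ_R, μ_S).
E[S | R=19.86] = 3.69 + (-0.68)·(0.85/5.73)·(19.86 − (4.66)) = 3.69 + (-0.100873)·(15.2) = 2.1567.

2.1567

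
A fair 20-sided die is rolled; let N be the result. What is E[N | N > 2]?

P(N > 2) = 9/10.
E[N | N > 2] = (207/20) / (9/10) = 23/2.

23/2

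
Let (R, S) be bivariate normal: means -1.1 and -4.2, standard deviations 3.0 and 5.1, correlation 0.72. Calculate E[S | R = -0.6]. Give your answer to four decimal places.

E[S | R=x] = μ_S + ρ(σ_S/σ_R)(x − μ_R) for jointly normal variables.
E[S | R=-0.6] = -4.2 + (0.72)·(5.1/3.0)·(-0.6 − (-1.1)) = -4.2 + (1.224)·(0.5) = -3.5880.

-3.5880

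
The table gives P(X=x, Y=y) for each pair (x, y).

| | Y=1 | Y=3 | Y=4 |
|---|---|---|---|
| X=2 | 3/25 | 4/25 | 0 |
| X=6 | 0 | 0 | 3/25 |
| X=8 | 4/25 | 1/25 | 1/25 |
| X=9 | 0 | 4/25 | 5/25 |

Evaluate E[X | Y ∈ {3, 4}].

41/6

P(Y ∈ {3, 4}) = 18/25.
Summing X·P(X=x,Y=y) over the conditioning event gives 123/25.
E[X | Y ∈ {3, 4}] = (123/25) / (18/25) = 41/6.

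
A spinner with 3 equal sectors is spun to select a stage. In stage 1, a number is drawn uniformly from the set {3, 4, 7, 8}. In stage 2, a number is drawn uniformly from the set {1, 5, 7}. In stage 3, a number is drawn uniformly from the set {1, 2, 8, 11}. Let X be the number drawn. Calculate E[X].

E[X | stage 1] = (3+4+7+8)/4 = 11/2.
E[X | stage 2] = (1+5+7)/3 = 13/3.
E[X | stage 3] = (1+2+8+11)/4 = 11/2.
E[X] = (1/3)·(11/2) + (1/3)·(13/3) + (1/3)·(11/2) = 46/9.

46/9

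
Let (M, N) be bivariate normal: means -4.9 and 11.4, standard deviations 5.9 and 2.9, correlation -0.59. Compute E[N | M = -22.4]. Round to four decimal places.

For a bivariate normal, E[N | M=x] = μ_N + ρ·(σ_N/σ_M)·(x − μ_M).
E[N | M=-22.4] = 11.4 + (-0.59)·(2.9/5.9)·(-22.4 − (-4.9)) = 11.4 + (-0.29)·(-17.5) = 16.4750.

16.4750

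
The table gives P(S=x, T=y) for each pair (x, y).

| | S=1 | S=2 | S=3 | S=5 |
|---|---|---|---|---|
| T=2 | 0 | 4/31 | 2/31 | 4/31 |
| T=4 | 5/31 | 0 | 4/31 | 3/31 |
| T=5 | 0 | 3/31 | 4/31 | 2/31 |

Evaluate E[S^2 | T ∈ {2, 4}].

P(T ∈ {2, 4}) = 22/31.
Σ S^2·P over the event = 1·(5/31) + 4·(4/31) + 9·(2/31) + 9·(4/31) + 25·(4/31) + 25·(3/31) = 250/31.
E[S^2 | T ∈ {2, 4}] = (250/31) / (22/31) = 125/11.

125/11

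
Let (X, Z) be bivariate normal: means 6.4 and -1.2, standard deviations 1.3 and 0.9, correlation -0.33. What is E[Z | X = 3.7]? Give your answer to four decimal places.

The regression of Z on X has slope ρ·σ_Z/σ_X and passes through (μ_X, μ_Z).
E[Z | X=3.7] = -1.2 + (-0.33)·(0.9/1.3)·(3.7 − (6.4)) = -1.2 + (-0.22846)·(-2.7) = -0.5832.

-0.5832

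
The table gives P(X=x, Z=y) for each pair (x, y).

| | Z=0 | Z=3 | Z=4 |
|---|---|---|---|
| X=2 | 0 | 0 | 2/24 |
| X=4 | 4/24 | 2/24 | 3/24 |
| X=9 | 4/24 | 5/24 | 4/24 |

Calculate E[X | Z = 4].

52/9

P(Z = 4) = 3/8.
Σ X·P over the event = 2·(2/24) + 4·(3/24) + 9·(4/24) = 13/6.
E[X | Z = 4] = (13/6) / (3/8) = 52/9.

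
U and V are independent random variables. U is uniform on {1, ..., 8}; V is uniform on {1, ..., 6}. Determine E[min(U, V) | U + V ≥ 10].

P(U + V ≥ 10) = 5/16.
Summing min(U,V)·P(x,y) over outcomes with U + V ≥ 10 gives 67/48.
E[min(U, V) | U + V ≥ 10] = (67/48) / (5/16) = 67/15.

67/15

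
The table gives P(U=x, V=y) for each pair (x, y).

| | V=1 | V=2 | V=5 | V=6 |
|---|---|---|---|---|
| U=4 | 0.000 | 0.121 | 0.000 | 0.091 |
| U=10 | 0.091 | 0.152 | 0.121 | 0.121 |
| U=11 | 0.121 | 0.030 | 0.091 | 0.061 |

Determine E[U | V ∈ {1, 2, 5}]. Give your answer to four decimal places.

P(V ∈ {1, 2, 5}) = 0.727.
Σ U·P over the event = 4·(0.121) + 10·(0.091) + 10·(0.152) + 10·(0.121) + 11·(0.121) + 11·(0.030) + 11·(0.091) = 6.786.
E[U | V ∈ {1, 2, 5}] = (6.786) / (0.727) = 9.3343.

9.3343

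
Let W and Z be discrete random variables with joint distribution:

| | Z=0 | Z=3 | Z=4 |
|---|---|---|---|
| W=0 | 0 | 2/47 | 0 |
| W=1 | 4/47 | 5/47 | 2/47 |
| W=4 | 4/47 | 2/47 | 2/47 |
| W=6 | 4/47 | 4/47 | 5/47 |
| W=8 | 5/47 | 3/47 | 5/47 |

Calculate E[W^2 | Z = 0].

532/17

P(Z = 0) = 17/47.
Σ W^2·P over the event = 1·(4/47) + 16·(4/47) + 36·(4/47) + 64·(5/47) = 532/47.
E[W^2 | Z = 0] = (532/47) / (17/47) = 532/17.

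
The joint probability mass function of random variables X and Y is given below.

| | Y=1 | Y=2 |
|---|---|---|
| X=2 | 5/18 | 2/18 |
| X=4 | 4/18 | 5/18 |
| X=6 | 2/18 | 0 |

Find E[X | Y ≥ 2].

P(Y ≥ 2) = 7/18.
Σ X·P over the event = 2·(2/18) + 4·(5/18) = 4/3.
E[X | Y ≥ 2] = (4/3) / (7/18) = 24/7.

24/7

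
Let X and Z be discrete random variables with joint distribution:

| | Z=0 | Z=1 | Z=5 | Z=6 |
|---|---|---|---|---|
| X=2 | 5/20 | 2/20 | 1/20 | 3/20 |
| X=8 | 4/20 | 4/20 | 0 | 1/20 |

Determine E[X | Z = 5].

2

P(Z = 5) = 1/20.
Σ X·P over the event = 2·(1/20) = 1/10.
E[X | Z = 5] = (1/10) / (1/20) = 2.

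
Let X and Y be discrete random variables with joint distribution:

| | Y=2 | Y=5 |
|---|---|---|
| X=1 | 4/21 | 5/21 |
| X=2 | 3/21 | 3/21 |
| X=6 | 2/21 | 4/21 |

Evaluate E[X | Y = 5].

P(Y = 5) = 4/7.
Σ X·P over the event = 1·(5/21) + 2·(3/21) + 6·(4/21) = 5/3.
E[X | Y = 5] = (5/3) / (4/7) = 35/12.

35/12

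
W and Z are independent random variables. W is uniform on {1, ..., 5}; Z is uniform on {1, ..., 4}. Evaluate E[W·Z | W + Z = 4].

Outcomes with W + Z = 4: (1,3), (2,2), (3,1), each with probability 1/20.
E[W·Z | W + Z = 4] = (3 + 4 + 3) / 3 = 10/3.

10/3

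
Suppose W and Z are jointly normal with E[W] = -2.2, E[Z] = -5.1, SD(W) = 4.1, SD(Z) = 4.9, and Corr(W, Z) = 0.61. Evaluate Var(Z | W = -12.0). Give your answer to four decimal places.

Var(Z | W=x) = (1 − ρ²)·σ_Z².
Var(Z | W=-12.0) = (4.9)²·(1 − (0.61)²) = 24.01·0.6279 = 15.0759.

15.0759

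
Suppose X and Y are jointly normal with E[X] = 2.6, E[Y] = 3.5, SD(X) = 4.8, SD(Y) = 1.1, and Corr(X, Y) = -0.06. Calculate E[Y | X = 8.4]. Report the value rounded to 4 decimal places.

For a bivariate normal, E[Y | X=x] = μ_Y + ρ·(σ_Y/σ_X)·(x − μ_X).
E[Y | X=8.4] = 3.5 + (-0.06)·(1.1/4.8)·(8.4 − (2.6)) = 3.5 + (-0.01375)·(5.8) = 3.4203.

3.4203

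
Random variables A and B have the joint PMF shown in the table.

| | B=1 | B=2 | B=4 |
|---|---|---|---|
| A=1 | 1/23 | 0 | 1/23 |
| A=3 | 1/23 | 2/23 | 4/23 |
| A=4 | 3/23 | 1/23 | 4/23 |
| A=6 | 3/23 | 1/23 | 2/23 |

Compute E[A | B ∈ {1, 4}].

75/19

P(B ∈ {1, 4}) = 19/23.
Σ A·P over the event = 1·(1/23) + 1·(1/23) + 3·(1/23) + 3·(4/23) + 4·(3/23) + 4·(4/23) + 6·(3/23) + 6·(2/23) = 75/23.
E[A | B ∈ {1, 4}] = (75/23) / (19/23) = 75/19.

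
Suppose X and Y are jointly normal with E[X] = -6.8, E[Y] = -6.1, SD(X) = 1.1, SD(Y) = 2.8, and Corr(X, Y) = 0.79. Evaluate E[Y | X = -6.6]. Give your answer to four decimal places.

-5.6978

The regression of Y on X has slope ρ·σ_Y/σ_X and passes through (μ_X, μ_Y).
E[Y | X=-6.6] = -6.1 + (0.79)·(2.8/1.1)·(-6.6 − (-6.8)) = -6.1 + (2.0109)·(0.2) = -5.6978.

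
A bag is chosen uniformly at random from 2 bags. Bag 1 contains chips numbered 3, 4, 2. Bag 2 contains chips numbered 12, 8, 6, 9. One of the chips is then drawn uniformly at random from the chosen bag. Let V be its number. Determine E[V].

E[V | bag 1] = (3+4+2)/3 = 3.
E[V | bag 2] = (12+8+6+9)/4 = 35/4.
E[V] = (1/2)·(3) + (1/2)·(35/4) = 47/8.

47/8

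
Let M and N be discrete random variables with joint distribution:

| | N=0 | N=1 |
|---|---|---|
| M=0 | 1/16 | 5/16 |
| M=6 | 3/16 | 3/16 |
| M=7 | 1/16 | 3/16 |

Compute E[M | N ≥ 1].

39/11

P(N ≥ 1) = 11/16.
Σ M·P over the event = 0·(5/16) + 6·(3/16) + 7·(3/16) = 39/16.
E[M | N ≥ 1] = (39/16) / (11/16) = 39/11.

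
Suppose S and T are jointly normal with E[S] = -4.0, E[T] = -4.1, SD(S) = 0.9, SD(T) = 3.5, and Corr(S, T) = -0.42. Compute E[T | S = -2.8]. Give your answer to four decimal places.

-6.0600

E[T | S=x] = μ_T + ρ(σ_T/σ_S)(x − μ_S) for jointly normal variables.
E[T | S=-2.8] = -4.1 + (-0.42)·(3.5/0.9)·(-2.8 − (-4.0)) = -4.1 + (-1.6333)·(1.2) = -6.0600.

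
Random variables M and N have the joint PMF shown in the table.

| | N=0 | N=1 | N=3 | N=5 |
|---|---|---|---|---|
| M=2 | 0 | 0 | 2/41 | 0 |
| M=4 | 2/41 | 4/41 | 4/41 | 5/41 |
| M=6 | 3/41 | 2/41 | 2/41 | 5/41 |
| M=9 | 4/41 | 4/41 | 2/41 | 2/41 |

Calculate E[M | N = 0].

P(N = 0) = 9/41.
Σ M·P over the event = 4·(2/41) + 6·(3/41) + 9·(4/41) = 62/41.
E[M | N = 0] = (62/41) / (9/41) = 62/9.

62/9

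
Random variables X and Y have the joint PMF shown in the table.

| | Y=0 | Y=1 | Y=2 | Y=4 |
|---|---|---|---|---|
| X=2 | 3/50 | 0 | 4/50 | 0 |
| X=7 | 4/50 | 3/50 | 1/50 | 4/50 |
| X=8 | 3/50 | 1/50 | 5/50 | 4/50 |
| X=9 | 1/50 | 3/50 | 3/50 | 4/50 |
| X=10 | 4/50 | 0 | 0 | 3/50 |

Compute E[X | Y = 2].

P(Y = 2) = 13/50.
Σ X·P over the event = 2·(4/50) + 7·(1/50) + 8·(5/50) + 9·(3/50) = 41/25.
E[X | Y = 2] = (41/25) / (13/50) = 82/13.

82/13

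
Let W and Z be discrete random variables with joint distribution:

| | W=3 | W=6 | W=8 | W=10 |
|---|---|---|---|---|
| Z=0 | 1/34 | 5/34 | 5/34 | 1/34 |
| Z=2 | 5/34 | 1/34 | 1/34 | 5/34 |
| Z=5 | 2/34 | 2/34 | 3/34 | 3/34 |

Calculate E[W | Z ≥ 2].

151/22

P(Z ≥ 2) = 11/17.
Σ W·P over the event = 3·(5/34) + 3·(2/34) + 6·(1/34) + 6·(2/34) + 8·(1/34) + 8·(3/34) + 10·(5/34) + 10·(3/34) = 151/34.
E[W | Z ≥ 2] = (151/34) / (11/17) = 151/22.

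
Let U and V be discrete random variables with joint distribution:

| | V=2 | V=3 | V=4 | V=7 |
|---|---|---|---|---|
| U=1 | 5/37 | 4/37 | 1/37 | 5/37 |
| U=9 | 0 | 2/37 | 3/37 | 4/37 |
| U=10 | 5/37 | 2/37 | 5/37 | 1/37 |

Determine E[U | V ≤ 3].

97/18

P(V ≤ 3) = 18/37.
Σ U·P over the event = 1·(5/37) + 1·(4/37) + 9·(2/37) + 10·(5/37) + 10·(2/37) = 97/37.
E[U | V ≤ 3] = (97/37) / (18/37) = 97/18.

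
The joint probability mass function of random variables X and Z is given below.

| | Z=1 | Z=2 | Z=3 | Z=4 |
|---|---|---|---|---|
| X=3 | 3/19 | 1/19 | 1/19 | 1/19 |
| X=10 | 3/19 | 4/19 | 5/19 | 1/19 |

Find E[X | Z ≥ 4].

13/2

P(Z ≥ 4) = 2/19.
Σ X·P over the event = 3·(1/19) + 10·(1/19) = 13/19.
E[X | Z ≥ 4] = (13/19) / (2/19) = 13/2.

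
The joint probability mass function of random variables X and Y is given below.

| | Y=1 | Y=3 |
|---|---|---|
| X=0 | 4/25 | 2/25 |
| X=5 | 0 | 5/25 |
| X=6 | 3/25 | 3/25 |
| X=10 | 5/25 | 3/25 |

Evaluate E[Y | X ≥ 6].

P(X ≥ 6) = 14/25.
Σ Y·P over the event = 1·(3/25) + 3·(3/25) + 1·(5/25) + 3·(3/25) = 26/25.
E[Y | X ≥ 6] = (26/25) / (14/25) = 13/7.

13/7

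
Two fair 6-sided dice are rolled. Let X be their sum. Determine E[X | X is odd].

7

P(X is odd) = 1/2.
Σ over the event: 3·1/18 + 5·1/9 + 7·1/6 + 9·1/9 + 11·1/18 = 7/2.
E[X | X is odd] = (7/2) / (1/2) = 7.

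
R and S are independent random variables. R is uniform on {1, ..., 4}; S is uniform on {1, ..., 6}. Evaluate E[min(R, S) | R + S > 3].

P(R + S > 3) = 7/8.
Summing min(R,S)·P(x,y) over outcomes with R + S > 3 gives 47/24.
E[min(R, S) | R + S > 3] = (47/24) / (7/8) = 47/21.

47/21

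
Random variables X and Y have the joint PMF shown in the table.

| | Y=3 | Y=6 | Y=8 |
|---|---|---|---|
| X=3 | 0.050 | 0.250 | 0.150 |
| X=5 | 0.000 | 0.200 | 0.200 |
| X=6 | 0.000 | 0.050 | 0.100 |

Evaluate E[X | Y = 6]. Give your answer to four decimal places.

4.1000

P(Y = 6) = 0.500.
Σ X·P over the event = 3·(0.250) + 5·(0.200) + 6·(0.050) = 2.050.
E[X | Y = 6] = (2.050) / (0.500) = 4.1000.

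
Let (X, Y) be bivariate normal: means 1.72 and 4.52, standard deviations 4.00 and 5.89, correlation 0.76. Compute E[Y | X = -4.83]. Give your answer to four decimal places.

E[Y | X=x] = μ_Y + ρ(σ_Y/σ_X)(x − μ_X) for jointly normal variables.
E[Y | X=-4.83] = 4.52 + (0.76)·(5.89/4.00)·(-4.83 − (1.72)) = 4.52 + (1.1191)·(-6.55) = -2.8101.

-2.8101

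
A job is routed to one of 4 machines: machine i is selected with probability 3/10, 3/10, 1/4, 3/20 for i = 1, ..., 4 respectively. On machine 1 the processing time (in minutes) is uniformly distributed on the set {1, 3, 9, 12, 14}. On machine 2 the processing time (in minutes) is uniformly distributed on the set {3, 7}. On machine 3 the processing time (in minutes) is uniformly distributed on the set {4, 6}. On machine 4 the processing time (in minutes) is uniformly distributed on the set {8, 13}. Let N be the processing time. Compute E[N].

E[N | machine 1] = (1+3+9+12+14)/5 = 39/5.
E[N | machine 2] = (3+7)/2 = 5.
E[N | machine 3] = (4+6)/2 = 5.
E[N | machine 4] = (8+13)/2 = 21/2.
By the law of total expectation,
E[N] = (3/10)·(39/5) + (3/10)·(5) + (1/4)·(5) + (3/20)·(21/2) = 1333/200.

1333/200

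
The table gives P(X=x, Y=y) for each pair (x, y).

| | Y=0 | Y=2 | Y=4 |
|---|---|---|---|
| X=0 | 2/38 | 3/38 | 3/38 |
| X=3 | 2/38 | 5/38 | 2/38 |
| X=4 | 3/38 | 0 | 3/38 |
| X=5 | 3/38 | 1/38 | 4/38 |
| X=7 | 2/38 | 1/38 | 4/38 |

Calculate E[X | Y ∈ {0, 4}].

P(Y ∈ {0, 4}) = 14/19.
Summing X·P(X=x,Y=y) over the conditioning event gives 113/38.
E[X | Y ∈ {0, 4}] = (113/38) / (14/19) = 113/28.

113/28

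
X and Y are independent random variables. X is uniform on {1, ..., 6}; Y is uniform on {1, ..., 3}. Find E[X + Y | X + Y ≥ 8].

25/3

Outcomes with X + Y ≥ 8: (5,3), (6,2), (6,3), each with probability 1/18.
E[X + Y | X + Y ≥ 8] = (8 + 8 + 9) / 3 = 25/3.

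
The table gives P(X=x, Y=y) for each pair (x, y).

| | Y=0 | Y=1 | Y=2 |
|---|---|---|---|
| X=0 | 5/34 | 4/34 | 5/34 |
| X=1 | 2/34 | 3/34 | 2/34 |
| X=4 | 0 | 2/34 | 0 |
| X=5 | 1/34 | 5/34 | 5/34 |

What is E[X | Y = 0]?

P(Y = 0) = 4/17.
Σ X·P over the event = 0·(5/34) + 1·(2/34) + 5·(1/34) = 7/34.
E[X | Y = 0] = (7/34) / (4/17) = 7/8.

7/8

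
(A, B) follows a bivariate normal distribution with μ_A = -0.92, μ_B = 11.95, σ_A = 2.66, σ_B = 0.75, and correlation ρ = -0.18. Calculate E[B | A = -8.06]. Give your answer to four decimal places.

12.3124

E[B | A=x] = μ_B + ρ(σ_B/σ_A)(x − μ_A) for jointly normal variables.
E[B | A=-8.06] = 11.95 + (-0.18)·(0.75/2.66)·(-8.06 − (-0.92)) = 11.95 + (-0.050752)·(-7.14) = 12.3124.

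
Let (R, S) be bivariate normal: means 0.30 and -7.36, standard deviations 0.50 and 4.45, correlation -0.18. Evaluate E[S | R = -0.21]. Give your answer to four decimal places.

-6.5430

E[S | R=x] = μ_S + ρ(σ_S/σ_R)(x − μ_R) for jointly normal variables.
E[S | R=-0.21] = -7.36 + (-0.18)·(4.45/0.50)·(-0.21 − (0.30)) = -7.36 + (-1.602)·(-0.51) = -6.5430.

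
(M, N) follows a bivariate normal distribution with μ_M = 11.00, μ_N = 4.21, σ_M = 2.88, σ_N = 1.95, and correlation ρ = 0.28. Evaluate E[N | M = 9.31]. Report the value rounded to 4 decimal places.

3.8896

For a bivariate normal, E[N | M=x] = μ_N + ρ·(σ_N/σ_M)·(x − μ_M).
E[N | M=9.31] = 4.21 + (0.28)·(1.95/2.88)·(9.31 − (11.00)) = 4.21 + (0.18958)·(-1.69) = 3.8896.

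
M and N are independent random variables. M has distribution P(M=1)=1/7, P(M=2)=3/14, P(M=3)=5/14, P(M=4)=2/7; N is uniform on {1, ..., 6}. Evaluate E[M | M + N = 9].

31/9

P(M + N = 9) = 3/28.
Summing M·P(x,y) over outcomes with M + N = 9 gives 31/84.
E[M | M + N = 9] = (31/84) / (3/28) = 31/9.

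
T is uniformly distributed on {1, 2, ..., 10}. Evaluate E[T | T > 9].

Given T > 9, T is equally likely to be any of {10}.
E[T | T > 9] = (10) / 1 = 10.

10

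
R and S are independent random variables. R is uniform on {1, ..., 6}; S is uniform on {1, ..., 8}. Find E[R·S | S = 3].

21/2

P(S = 3) = 1/8.
Summing RS·P(x,y) over outcomes with S = 3 gives 21/16.
E[R·S | S = 3] = (21/16) / (1/8) = 21/2.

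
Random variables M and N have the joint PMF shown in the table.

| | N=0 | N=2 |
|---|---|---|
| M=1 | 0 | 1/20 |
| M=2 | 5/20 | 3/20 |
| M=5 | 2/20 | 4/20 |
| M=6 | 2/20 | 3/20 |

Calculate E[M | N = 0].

32/9

P(N = 0) = 9/20.
Σ M·P over the event = 2·(5/20) + 5·(2/20) + 6·(2/20) = 8/5.
E[M | N = 0] = (8/5) / (9/20) = 32/9.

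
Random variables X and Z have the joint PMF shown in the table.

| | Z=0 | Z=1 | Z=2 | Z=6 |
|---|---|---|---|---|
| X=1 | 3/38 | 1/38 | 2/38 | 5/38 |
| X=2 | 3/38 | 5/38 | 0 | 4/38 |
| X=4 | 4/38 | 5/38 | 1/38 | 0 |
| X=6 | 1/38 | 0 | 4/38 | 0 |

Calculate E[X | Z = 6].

13/9

P(Z = 6) = 9/38.
Σ X·P over the event = 1·(5/38) + 2·(4/38) = 13/38.
E[X | Z = 6] = (13/38) / (9/38) = 13/9.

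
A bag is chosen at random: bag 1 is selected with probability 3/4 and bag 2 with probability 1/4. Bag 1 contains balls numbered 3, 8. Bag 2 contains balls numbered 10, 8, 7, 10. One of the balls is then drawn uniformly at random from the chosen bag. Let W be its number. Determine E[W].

101/16

E[W | bag 1] = (3+8)/2 = 11/2.
E[W | bag 2] = (10+8+7+10)/4 = 35/4.
E[W] = (3/4)·(11/2) + (1/4)·(35/4) = 101/16.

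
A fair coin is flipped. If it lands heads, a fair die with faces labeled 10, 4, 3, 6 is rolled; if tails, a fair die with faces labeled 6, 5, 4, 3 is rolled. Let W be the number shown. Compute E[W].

E[W | heads] = (10+4+3+6)/4 = 23/4.
E[W | tails] = (6+5+4+3)/4 = 9/2.
By the law of total expectation,
E[W] = (1/2)·(23/4) + (1/2)·(9/2) = 41/8.

41/8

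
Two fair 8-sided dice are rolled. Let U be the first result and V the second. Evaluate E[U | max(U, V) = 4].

22/7

Outcomes with max(U, V) = 4: (1,4), (2,4), (3,4), (4,1), (4,2), (4,3), (4,4), each with probability 1/64.
E[U | max(U, V) = 4] = (1 + 2 + 3 + 4 + 4 + 4 + 4) / 7 = 22/7.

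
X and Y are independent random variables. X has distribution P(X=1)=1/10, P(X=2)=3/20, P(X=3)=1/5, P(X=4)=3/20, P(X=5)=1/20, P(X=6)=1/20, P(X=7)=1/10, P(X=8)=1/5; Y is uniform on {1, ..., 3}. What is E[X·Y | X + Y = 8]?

P(X + Y = 8) = 1/15.
Summing XY·P(x,y) over outcomes with X + Y = 8 gives 41/60.
E[X·Y | X + Y = 8] = (41/60) / (1/15) = 41/4.

41/4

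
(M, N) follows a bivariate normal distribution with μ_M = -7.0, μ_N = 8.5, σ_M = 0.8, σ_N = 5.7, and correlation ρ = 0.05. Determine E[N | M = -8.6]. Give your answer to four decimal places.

7.9300

The regression of N on M has slope ρ·σ_N/σ_M and passes through (μ_M, μ_N).
E[N | M=-8.6] = 8.5 + (0.05)·(5.7/0.8)·(-8.6 − (-7.0)) = 8.5 + (0.35625)·(-1.6) = 7.9300.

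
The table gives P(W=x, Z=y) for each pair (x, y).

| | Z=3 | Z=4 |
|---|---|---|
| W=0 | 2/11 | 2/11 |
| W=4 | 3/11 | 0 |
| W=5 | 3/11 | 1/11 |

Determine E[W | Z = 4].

5/3

P(Z = 4) = 3/11.
Σ W·P over the event = 0·(2/11) + 5·(1/11) = 5/11.
E[W | Z = 4] = (5/11) / (3/11) = 5/3.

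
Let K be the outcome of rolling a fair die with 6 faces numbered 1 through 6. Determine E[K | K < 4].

2

Given K < 4, K is equally likely to be any of {1, 2, 3}.
E[K | K < 4] = (1 + 2 + 3) / 3 = 2.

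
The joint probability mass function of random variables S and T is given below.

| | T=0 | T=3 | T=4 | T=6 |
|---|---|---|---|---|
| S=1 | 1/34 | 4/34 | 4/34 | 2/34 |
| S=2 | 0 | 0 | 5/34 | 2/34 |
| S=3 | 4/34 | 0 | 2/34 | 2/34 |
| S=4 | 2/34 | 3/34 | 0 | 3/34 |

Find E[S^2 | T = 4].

42/11

P(T = 4) = 11/34.
Summing S^2·P(S=x,T=y) over the conditioning event gives 21/17.
E[S^2 | T = 4] = (21/17) / (11/34) = 42/11.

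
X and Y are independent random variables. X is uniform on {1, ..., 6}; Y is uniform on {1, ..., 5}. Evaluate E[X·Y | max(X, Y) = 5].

125/9

Outcomes with max(X, Y) = 5: (1,5), (2,5), (3,5), (4,5), (5,1), (5,2), (5,3), (5,4), (5,5), each with probability 1/30.
E[X·Y | max(X, Y) = 5] = (5 + 10 + 15 + 20 + 5 + 10 + 15 + 20 + 25) / 9 = 125/9.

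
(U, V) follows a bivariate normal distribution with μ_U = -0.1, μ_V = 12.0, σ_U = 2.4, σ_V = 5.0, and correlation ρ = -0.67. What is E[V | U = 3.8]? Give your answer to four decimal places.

6.5563

The regression of V on U has slope ρ·σ_V/σ_U and passes through (μ_U, μ_V).
E[V | U=3.8] = 12.0 + (-0.67)·(5.0/2.4)·(3.8 − (-0.1)) = 12.0 + (-1.39583)·(3.9) = 6.5563.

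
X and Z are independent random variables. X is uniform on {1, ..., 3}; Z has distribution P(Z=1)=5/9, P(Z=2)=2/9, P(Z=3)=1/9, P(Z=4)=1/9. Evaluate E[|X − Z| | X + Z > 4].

P(X + Z > 4) = 7/27.
Summing |X−Z|·P(x,y) over outcomes with X + Z > 4 gives 1/3.
E[|X − Z| | X + Z > 4] = (1/3) / (7/27) = 9/7.

9/7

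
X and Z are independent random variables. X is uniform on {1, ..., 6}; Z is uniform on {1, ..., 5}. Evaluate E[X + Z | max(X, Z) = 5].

P(max(X, Z) = 5) = 3/10.
Summing (X+Z)·P(x,y) over outcomes with max(X, Z) = 5 gives 7/3.
E[X + Z | max(X, Z) = 5] = (7/3) / (3/10) = 70/9.

70/9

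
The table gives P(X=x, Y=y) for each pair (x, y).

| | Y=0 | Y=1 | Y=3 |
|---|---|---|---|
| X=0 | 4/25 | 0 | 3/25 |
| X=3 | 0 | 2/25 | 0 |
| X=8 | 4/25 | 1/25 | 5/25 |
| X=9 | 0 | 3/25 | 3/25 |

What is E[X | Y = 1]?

P(Y = 1) = 6/25.
Summing X·P(X=x,Y=y) over the conditioning event gives 41/25.
E[X | Y = 1] = (41/25) / (6/25) = 41/6.

41/6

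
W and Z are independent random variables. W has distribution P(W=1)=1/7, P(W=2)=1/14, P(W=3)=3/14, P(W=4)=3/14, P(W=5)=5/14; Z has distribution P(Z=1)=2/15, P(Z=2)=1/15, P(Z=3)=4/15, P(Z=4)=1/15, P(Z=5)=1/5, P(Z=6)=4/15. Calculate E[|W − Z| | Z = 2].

13/7

P(Z = 2) = 1/15.
Summing |W−Z|·P(x,y) over outcomes with Z = 2 gives 13/105.
E[|W − Z| | Z = 2] = (13/105) / (1/15) = 13/7.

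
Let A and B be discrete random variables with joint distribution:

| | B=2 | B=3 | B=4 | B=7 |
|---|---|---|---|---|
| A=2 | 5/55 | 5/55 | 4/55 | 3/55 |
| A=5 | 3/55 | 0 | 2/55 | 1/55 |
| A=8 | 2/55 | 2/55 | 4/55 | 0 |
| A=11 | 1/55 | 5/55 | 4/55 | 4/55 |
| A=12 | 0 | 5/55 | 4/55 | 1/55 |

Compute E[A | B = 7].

67/9

P(B = 7) = 9/55.
Σ A·P over the event = 2·(3/55) + 5·(1/55) + 11·(4/55) + 12·(1/55) = 67/55.
E[A | B = 7] = (67/55) / (9/55) = 67/9.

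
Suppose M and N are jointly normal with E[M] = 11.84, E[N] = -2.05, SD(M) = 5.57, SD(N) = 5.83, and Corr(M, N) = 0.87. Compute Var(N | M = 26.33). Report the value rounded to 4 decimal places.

For a bivariate normal, Var(N | M=x) = σ_N²(1 − ρ²).
Var(N | M=26.33) = (5.83)²·(1 − (0.87)²) = 33.9889·0.2431 = 8.2627.

8.2627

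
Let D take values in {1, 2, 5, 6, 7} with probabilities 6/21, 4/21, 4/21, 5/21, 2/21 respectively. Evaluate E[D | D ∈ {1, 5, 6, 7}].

P(D ∈ {1, 5, 6, 7}) = 17/21.
Σ over the event: 1·2/7 + 5·4/21 + 6·5/21 + 7·2/21 = 10/3.
E[D | D ∈ {1, 5, 6, 7}] = (10/3) / (17/21) = 70/17.

70/17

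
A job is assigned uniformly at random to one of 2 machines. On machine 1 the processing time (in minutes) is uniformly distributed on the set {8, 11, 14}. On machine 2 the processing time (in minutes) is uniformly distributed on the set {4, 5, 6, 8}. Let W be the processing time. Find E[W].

67/8

E[W | machine 1] = (8+11+14)/3 = 11.
E[W | machine 2] = (4+5+6+8)/4 = 23/4.
By the law of total expectation,
E[W] = (1/2)·(11) + (1/2)·(23/4) = 67/8.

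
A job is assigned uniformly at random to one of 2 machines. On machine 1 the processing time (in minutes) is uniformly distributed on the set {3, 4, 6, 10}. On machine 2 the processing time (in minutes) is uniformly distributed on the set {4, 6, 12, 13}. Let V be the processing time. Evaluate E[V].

29/4

E[V | machine 1] = (3+4+6+10)/4 = 23/4.
E[V | machine 2] = (4+6+12+13)/4 = 35/4.
By the law of total expectation,
E[V] = (1/2)·(23/4) + (1/2)·(35/4) = 29/4.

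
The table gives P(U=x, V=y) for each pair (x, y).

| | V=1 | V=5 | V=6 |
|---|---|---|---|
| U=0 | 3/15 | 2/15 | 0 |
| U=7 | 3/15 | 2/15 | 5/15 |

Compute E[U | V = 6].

7

P(V = 6) = 1/3.
Σ U·P over the event = 7·(5/15) = 7/3.
E[U | V = 6] = (7/3) / (1/3) = 7.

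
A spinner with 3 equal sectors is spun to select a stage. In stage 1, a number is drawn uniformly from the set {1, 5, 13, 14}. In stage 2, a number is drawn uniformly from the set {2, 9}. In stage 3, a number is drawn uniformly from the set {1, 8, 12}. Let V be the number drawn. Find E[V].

83/12

E[V | stage 1] = (1+5+13+14)/4 = 33/4.
E[V | stage 2] = (2+9)/2 = 11/2.
E[V | stage 3] = (1+8+12)/3 = 7.
By the law of total expectation,
E[V] = (1/3)·(33/4) + (1/3)·(11/2) + (1/3)·(7) = 83/12.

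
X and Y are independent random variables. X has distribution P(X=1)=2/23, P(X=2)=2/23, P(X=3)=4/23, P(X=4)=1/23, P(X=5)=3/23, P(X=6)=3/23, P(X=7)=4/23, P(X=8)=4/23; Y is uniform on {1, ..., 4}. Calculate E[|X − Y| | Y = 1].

4

P(Y = 1) = 1/4.
Summing |X−Y|·P(x,y) over outcomes with Y = 1 gives 1.
E[|X − Y| | Y = 1] = (1) / (1/4) = 4.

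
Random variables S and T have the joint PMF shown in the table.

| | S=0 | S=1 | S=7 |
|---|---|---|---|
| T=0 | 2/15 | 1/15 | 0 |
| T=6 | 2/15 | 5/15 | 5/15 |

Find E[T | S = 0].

P(S = 0) = 4/15.
Σ T·P over the event = 0·(2/15) + 6·(2/15) = 4/5.
E[T | S = 0] = (4/5) / (4/15) = 3.

3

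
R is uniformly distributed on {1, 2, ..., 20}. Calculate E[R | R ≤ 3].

2

Given R ≤ 3, R is equally likely to be any of {1, 2, 3}.
E[R | R ≤ 3] = (1 + 2 + 3) / 3 = 2.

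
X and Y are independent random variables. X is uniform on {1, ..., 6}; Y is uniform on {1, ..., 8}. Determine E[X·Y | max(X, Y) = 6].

P(max(X, Y) = 6) = 11/48.
Summing XY·P(x,y) over outcomes with max(X, Y) = 6 gives 9/2.
E[X·Y | max(X, Y) = 6] = (9/2) / (11/48) = 216/11.

216/11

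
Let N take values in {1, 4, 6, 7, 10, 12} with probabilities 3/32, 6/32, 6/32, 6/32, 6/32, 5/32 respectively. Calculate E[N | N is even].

P(N is even) = 23/32.
Σ over the event: 4·3/16 + 6·3/16 + 10·3/16 + 12·5/32 = 45/8.
E[N | N is even] = (45/8) / (23/32) = 180/23.

180/23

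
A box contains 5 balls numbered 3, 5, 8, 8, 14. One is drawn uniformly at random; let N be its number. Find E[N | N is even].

10

P(N is even) = 3/5.
Σ over the event: 8·2/5 + 14·1/5 = 6.
E[N | N is even] = (6) / (3/5) = 10.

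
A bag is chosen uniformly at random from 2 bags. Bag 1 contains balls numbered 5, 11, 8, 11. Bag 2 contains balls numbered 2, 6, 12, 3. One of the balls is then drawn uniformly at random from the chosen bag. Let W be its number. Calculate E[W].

E[W | bag 1] = (5+11+8+11)/4 = 35/4.
E[W | bag 2] = (2+6+12+3)/4 = 23/4.
E[W] = (1/2)·(35/4) + (1/2)·(23/4) = 29/4.

29/4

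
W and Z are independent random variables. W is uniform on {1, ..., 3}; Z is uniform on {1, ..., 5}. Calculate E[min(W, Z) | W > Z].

4/3

Outcomes with W > Z: (2,1), (3,1), (3,2), each with probability 1/15.
E[min(W, Z) | W > Z] = (1 + 1 + 2) / 3 = 4/3.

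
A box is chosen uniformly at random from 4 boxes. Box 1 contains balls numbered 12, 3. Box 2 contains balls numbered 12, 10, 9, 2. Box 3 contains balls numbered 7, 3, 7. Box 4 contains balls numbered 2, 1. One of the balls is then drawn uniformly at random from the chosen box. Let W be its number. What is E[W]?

E[W | box 1] = (12+3)/2 = 15/2.
E[W | box 2] = (12+10+9+2)/4 = 33/4.
E[W | box 3] = (7+3+7)/3 = 17/3.
E[W | box 4] = (2+1)/2 = 3/2.
E[W] = (1/4)·(15/2) + (1/4)·(33/4) + (1/4)·(17/3) + (1/4)·(3/2) = 275/48.

275/48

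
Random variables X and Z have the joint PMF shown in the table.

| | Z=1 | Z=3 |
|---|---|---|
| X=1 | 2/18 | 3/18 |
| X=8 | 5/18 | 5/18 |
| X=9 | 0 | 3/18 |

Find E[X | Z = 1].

6

P(Z = 1) = 7/18.
Σ X·P over the event = 1·(2/18) + 8·(5/18) = 7/3.
E[X | Z = 1] = (7/3) / (7/18) = 6.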